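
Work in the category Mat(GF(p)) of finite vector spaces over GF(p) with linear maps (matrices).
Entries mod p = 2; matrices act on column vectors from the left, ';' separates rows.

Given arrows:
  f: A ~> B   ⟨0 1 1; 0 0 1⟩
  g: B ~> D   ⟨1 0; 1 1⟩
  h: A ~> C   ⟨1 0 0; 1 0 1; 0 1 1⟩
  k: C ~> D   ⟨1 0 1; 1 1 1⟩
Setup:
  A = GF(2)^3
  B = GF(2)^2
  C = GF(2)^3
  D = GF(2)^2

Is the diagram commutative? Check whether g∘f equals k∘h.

Along f;g (path 1):
  e0=(1,0,0) f~>(0,0) g~>(0,0)
  e1=(0,1,0) f~>(1,0) g~>(1,1)
  e2=(0,0,1) f~>(1,1) g~>(1,0)
  ⟦path⟧₁ = ⟨0 1 1; 0 1 0⟩
Along h;k (path 2):
  e0=(1,0,0) h~>(1,1,0) k~>(1,0)
  e1=(0,1,0) h~>(0,0,1) k~>(1,1)
  e2=(0,0,1) h~>(0,1,1) k~>(1,0)
  ⟦path⟧₂ = ⟨1 1 1; 0 1 0⟩
Equal? NO — does not commute

Answer: DOES NOT COMMUTE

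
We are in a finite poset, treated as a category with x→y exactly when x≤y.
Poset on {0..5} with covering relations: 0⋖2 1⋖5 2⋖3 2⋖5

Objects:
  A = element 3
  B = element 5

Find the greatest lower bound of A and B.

Answer: A∧B = 2

Work:
{x : x⊑A ∧ x⊑B} = {0,2}  (A=3, B=5)
  0 ⊑ 2
  2 ⊑ 2
glb = 2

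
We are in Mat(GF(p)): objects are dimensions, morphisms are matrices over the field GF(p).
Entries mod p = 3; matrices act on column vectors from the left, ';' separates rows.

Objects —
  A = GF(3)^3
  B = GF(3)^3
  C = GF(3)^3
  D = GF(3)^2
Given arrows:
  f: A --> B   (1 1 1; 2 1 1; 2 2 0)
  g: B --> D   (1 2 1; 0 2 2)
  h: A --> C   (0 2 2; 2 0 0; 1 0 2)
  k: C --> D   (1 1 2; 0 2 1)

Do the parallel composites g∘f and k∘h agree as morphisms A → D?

1) trace f;g:
  e0=[1,0,0] f-->[1,2,2] g-->[1,2]
  e1=[0,1,0] f-->[1,1,2] g-->[2,0]
  e2=[0,0,1] f-->[1,1,0] g-->[0,2]
  result₁ = (1 2 0; 2 0 2)
2) trace h;k:
  e0=[1,0,0] h-->[0,2,1] k-->[1,2]
  e1=[0,1,0] h-->[2,0,0] k-->[2,0]
  e2=[0,0,1] h-->[2,0,2] k-->[0,2]
  result₂ = (1 2 0; 2 0 2)
Equal? equal; square commutes

Answer: COMMUTES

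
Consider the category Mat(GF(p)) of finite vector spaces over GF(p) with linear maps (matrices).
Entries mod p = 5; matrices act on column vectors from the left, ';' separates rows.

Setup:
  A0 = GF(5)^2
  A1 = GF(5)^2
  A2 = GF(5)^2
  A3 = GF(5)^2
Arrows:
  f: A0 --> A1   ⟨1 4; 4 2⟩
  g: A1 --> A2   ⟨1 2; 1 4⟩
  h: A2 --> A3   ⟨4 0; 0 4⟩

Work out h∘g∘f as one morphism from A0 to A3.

Answer: ⟨1 2; 3 3⟩

Work:
  e0=(1,0) f-->(1,4) g-->(4,2) h-->(1,3)
  e1=(0,1) f-->(4,2) g-->(3,2) h-->(2,3)
result: ⟨1 2; 3 3⟩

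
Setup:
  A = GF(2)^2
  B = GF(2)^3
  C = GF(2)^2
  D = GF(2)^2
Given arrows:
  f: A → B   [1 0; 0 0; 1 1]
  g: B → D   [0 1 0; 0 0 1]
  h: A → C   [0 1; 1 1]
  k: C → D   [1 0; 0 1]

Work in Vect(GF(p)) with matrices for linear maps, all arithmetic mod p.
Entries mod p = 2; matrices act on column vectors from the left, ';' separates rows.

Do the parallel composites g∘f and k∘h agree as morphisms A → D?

Along f;g (path 1):
  e0=[1,0] f→[1,0,1] g→[0,1]
  e1=[0,1] f→[0,0,1] g→[0,1]
  composite₁ = [0 0; 1 1]
Along h;k (path 2):
  e0=[1,0] h→[0,1] k→[0,1]
  e1=[0,1] h→[1,1] k→[1,1]
  composite₂ = [0 1; 1 1]
Equal? NO — does not commute

Answer: DOES NOT COMMUTE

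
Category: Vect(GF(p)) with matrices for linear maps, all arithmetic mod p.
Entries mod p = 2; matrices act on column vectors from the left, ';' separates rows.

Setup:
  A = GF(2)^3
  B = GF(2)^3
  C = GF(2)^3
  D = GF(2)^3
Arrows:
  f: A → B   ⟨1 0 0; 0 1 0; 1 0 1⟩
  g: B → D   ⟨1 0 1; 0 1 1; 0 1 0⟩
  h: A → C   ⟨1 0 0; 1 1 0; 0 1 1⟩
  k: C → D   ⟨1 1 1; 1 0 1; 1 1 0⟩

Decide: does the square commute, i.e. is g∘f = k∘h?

1) trace f;g:
  e0=⟨1,0,0⟩ f→⟨1,0,1⟩ g→⟨0,1,0⟩
  e1=⟨0,1,0⟩ f→⟨0,1,0⟩ g→⟨0,1,1⟩
  e2=⟨0,0,1⟩ f→⟨0,0,1⟩ g→⟨1,1,0⟩
  composite₁ = ⟨0 0 1; 1 1 1; 0 1 0⟩
2) trace h;k:
  e0=⟨1,0,0⟩ h→⟨1,1,0⟩ k→⟨0,1,0⟩
  e1=⟨0,1,0⟩ h→⟨0,1,1⟩ k→⟨0,1,1⟩
  e2=⟨0,0,1⟩ h→⟨0,0,1⟩ k→⟨1,1,0⟩
  composite₂ = ⟨0 0 1; 1 1 1; 0 1 0⟩
Equal? equal; square commutes

Answer: COMMUTES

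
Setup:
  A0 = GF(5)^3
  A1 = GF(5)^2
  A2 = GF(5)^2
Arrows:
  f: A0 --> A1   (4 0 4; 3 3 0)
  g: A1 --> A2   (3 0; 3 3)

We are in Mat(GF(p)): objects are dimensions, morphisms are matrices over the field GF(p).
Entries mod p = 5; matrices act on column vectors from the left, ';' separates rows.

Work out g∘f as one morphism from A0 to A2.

Answer: (2 0 2; 1 4 2)

Work:
  e0=⟨1,0,0⟩ f-->⟨4,3⟩ g-->⟨2,1⟩
  e1=⟨0,1,0⟩ f-->⟨0,3⟩ g-->⟨0,4⟩
  e2=⟨0,0,1⟩ f-->⟨4,0⟩ g-->⟨2,2⟩
⟦path⟧: (2 0 2; 1 4 2)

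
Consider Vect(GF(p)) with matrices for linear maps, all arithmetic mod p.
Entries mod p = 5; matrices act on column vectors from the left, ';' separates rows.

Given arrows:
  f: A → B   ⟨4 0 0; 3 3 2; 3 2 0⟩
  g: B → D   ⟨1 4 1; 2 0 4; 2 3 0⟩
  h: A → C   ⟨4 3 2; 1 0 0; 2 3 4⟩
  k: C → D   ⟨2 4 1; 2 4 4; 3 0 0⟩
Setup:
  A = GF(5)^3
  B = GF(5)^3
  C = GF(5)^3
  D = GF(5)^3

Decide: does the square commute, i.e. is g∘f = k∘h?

Path 1 = f;g:
  e0=(1,0,0) f→(4,3,3) g→(4,0,2)
  e1=(0,1,0) f→(0,3,2) g→(4,3,4)
  e2=(0,0,1) f→(0,2,0) g→(3,0,1)
  ⟦path⟧₁ = ⟨4 4 3; 0 3 0; 2 4 1⟩
Path 2 = h;k:
  e0=(1,0,0) h→(4,1,2) k→(4,0,2)
  e1=(0,1,0) h→(3,0,3) k→(4,3,4)
  e2=(0,0,1) h→(2,0,4) k→(3,0,1)
  ⟦path⟧₂ = ⟨4 4 3; 0 3 0; 2 4 1⟩
Equal? same morphism ✓

Answer: COMMUTES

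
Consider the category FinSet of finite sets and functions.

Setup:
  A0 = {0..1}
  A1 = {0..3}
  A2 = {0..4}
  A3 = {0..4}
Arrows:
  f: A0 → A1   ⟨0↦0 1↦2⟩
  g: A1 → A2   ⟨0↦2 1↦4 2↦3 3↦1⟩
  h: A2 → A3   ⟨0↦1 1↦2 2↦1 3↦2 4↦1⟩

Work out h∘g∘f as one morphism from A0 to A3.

  0 f→0 g→2 h→1
  1 f→2 g→3 h→2
result: ⟨0↦1 1↦2⟩

Answer: ⟨0↦1 1↦2⟩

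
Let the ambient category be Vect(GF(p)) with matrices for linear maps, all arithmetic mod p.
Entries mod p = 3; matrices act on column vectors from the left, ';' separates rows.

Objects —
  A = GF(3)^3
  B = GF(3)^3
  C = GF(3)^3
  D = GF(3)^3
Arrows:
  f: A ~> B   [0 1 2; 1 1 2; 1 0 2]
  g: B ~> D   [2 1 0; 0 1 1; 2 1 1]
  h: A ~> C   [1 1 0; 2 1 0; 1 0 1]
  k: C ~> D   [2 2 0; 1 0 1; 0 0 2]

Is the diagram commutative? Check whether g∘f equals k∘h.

Answer: DOES NOT COMMUTE

Trace:
Along f;g (path 1):
  e0=[1,0,0] f~>[0,1,1] g~>[1,2,2]
  e1=[0,1,0] f~>[1,1,0] g~>[0,1,0]
  e2=[0,0,1] f~>[2,2,2] g~>[0,1,2]
  composite₁ = [1 0 0; 2 1 1; 2 0 2]
Along h;k (path 2):
  e0=[1,0,0] h~>[1,2,1] k~>[0,2,2]
  e1=[0,1,0] h~>[1,1,0] k~>[1,1,0]
  e2=[0,0,1] h~>[0,0,1] k~>[0,1,2]
  composite₂ = [0 1 0; 2 1 1; 2 0 2]
Equal? distinct morphisms ✗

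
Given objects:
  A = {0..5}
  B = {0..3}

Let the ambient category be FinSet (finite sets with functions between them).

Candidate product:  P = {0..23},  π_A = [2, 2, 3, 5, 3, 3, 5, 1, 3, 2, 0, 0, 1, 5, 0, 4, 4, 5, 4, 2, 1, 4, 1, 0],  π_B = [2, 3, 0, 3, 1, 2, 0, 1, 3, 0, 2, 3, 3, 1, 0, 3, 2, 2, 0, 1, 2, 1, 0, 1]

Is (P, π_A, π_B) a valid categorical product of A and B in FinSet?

|A|·|B| = 6·4 = 24;  |P| = 24
Check the pairing map k ↦ (π_A(k), π_B(k)):
  0 ↦ (2,2)
  1 ↦ (2,3)
  2 ↦ (3,0)
  3 ↦ (5,3)
  4 ↦ (3,1)
  5 ↦ (3,2)
  6 ↦ (5,0)
  7 ↦ (1,1)
  8 ↦ (3,3)
  9 ↦ (2,0)
  10 ↦ (0,2)
  11 ↦ (0,3)
  12 ↦ (1,3)
  13 ↦ (5,1)
  14 ↦ (0,0)
  15 ↦ (4,3)
  16 ↦ (4,2)
  17 ↦ (5,2)
  18 ↦ (4,0)
  19 ↦ (2,1)
  20 ↦ (1,2)
  21 ↦ (4,1)
  22 ↦ (1,0)
  23 ↦ (0,1)
distinct pairs in image: 24 / 24 needed
  → bijection onto A×B; projections well-typed.

Answer: VALID PRODUCT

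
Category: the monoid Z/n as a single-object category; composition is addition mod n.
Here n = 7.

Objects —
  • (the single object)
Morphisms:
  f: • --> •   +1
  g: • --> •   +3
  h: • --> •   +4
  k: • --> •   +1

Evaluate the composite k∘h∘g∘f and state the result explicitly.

  0 +1≡1 +3≡4 +4≡1 +1≡2  (mod 7)
⟦path⟧: +2

Answer: +2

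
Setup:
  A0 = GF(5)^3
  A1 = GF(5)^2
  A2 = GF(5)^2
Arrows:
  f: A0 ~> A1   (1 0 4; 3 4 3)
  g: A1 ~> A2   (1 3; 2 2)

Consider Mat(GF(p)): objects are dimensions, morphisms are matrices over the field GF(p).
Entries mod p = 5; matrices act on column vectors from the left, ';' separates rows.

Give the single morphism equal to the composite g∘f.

Answer: (0 2 3; 3 3 4)

Work:
  e0=[1,0,0] f~>[1,3] g~>[0,3]
  e1=[0,1,0] f~>[0,4] g~>[2,3]
  e2=[0,0,1] f~>[4,3] g~>[3,4]
⟦path⟧: (0 2 3; 3 3 4)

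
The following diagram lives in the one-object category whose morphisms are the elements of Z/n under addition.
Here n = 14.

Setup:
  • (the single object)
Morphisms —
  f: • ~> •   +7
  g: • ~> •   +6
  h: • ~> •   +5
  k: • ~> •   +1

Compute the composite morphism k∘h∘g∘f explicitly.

  0 +7≡7 +6≡13 +5≡4 +1≡5  (mod 14)
result: +5

Answer: +5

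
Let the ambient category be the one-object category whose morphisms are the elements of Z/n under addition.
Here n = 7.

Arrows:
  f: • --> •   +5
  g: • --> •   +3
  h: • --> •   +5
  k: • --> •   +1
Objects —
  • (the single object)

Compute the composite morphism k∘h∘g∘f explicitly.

  0 +5≡5 +3≡1 +5≡6 +1≡0  (mod 7)
result: +0

Answer: +0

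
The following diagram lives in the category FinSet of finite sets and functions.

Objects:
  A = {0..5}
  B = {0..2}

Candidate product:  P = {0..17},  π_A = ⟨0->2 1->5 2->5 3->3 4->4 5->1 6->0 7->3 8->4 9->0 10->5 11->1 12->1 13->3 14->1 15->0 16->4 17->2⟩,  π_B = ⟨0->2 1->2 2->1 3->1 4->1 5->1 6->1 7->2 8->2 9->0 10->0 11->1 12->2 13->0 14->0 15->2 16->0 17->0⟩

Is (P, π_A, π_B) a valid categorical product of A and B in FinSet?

|A|·|B| = 6·3 = 18;  |P| = 18
Check the pairing map k ↦ (π_A(k), π_B(k)):
  0 -> (2,2)
  1 -> (5,2)
  2 -> (5,1)
  3 -> (3,1)
  4 -> (4,1)
  5 -> (1,1)
  6 -> (0,1)
  7 -> (3,2)
  8 -> (4,2)
  9 -> (0,0)
  10 -> (5,0)
  11 -> (1,1)  ✗ repeats pair of k=5
  12 -> (1,2)
  13 -> (3,0)
  14 -> (1,0)
  15 -> (0,2)
  16 -> (4,0)
  17 -> (2,0)
distinct pairs in image: 17 / 18 needed
  → (1,1) hit at k=5 and k=11

Answer: NOT A VALID PRODUCT — duplicate pair at indices 11,5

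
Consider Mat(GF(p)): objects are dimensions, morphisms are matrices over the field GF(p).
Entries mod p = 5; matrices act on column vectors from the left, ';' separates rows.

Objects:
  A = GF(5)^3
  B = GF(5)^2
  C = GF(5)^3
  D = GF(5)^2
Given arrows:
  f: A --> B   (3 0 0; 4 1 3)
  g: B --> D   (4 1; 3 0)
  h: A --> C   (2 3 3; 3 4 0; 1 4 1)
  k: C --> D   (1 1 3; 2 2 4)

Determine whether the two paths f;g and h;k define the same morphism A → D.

Answer: DOES NOT COMMUTE

Derivation:
1) trace f;g:
  e0=[1,0,0] f-->[3,4] g-->[1,4]
  e1=[0,1,0] f-->[0,1] g-->[1,0]
  e2=[0,0,1] f-->[0,3] g-->[3,0]
  result₁ = (1 1 3; 4 0 0)
2) trace h;k:
  e0=[1,0,0] h-->[2,3,1] k-->[3,4]
  e1=[0,1,0] h-->[3,4,4] k-->[4,0]
  e2=[0,0,1] h-->[3,0,1] k-->[1,0]
  result₂ = (3 4 1; 4 0 0)
Equal? NO — does not commute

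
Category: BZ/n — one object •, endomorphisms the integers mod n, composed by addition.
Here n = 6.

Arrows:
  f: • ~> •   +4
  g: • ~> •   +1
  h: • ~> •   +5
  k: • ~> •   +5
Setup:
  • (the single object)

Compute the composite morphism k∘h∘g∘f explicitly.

Answer: +3

Derivation:
  0 +4≡4 +1≡5 +5≡4 +5≡3  (mod 6)
⟦path⟧: +3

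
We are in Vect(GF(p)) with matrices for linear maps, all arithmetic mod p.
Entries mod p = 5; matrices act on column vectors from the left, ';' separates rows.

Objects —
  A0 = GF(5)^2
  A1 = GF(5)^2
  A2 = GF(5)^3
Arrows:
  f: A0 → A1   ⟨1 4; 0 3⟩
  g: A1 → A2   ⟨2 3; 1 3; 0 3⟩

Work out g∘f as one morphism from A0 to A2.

Answer: ⟨2 2; 1 3; 0 4⟩

Work:
  e0=(1,0) f→(1,0) g→(2,1,0)
  e1=(0,1) f→(4,3) g→(2,3,4)
⟦path⟧: ⟨2 2; 1 3; 0 4⟩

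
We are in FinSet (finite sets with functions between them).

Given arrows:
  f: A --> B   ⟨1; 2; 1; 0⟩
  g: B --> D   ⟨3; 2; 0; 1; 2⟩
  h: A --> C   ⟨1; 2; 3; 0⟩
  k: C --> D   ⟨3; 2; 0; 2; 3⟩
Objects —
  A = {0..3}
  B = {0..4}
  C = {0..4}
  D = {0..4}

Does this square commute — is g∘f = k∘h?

Answer: COMMUTES

Trace:
Along f;g (path 1):
  0 f-->1 g-->2
  1 f-->2 g-->0
  2 f-->1 g-->2
  3 f-->0 g-->3
  composite₁ = ⟨2; 0; 2; 3⟩
Along h;k (path 2):
  0 h-->1 k-->2
  1 h-->2 k-->0
  2 h-->3 k-->2
  3 h-->0 k-->3
  composite₂ = ⟨2; 0; 2; 3⟩
Equal? YES — commutes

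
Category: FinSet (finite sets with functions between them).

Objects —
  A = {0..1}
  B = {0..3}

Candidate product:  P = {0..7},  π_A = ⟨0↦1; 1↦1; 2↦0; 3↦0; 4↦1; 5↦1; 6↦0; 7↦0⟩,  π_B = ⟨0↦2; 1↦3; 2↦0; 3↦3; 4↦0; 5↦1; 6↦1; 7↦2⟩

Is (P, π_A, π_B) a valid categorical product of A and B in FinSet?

Answer: VALID PRODUCT

Trace:
|A|·|B| = 2·4 = 8;  |P| = 8
Check the pairing map k ↦ (π_A(k), π_B(k)):
  0 ↦ (1,2)
  1 ↦ (1,3)
  2 ↦ (0,0)
  3 ↦ (0,3)
  4 ↦ (1,0)
  5 ↦ (1,1)
  6 ↦ (0,1)
  7 ↦ (0,2)
distinct pairs in image: 8 / 8 needed
  → bijection onto A×B; projections well-typed.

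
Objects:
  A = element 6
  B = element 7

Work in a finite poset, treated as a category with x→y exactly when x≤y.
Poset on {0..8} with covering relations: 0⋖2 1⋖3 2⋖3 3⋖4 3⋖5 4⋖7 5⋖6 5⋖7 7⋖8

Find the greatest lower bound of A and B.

Answer: A∧B = 5

Work:
{x : x≤A ∧ x≤B} = {0,1,2,3,5}  (A=6, B=7)
  0 ≤ 5
  1 ≤ 5
  2 ≤ 5
  3 ≤ 5
  5 ≤ 5
glb = 5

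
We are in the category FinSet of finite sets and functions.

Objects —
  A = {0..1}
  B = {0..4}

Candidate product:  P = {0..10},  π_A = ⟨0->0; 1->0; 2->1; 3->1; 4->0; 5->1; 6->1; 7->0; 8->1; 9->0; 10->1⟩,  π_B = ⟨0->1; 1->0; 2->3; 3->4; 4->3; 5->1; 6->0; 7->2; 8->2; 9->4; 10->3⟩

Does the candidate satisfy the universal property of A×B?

|A|·|B| = 2·5 = 10;  |P| = 11
  → cardinalities differ; no bijection possible.

Answer: NOT A VALID PRODUCT — |P|=11 ≠ |A|·|B|=10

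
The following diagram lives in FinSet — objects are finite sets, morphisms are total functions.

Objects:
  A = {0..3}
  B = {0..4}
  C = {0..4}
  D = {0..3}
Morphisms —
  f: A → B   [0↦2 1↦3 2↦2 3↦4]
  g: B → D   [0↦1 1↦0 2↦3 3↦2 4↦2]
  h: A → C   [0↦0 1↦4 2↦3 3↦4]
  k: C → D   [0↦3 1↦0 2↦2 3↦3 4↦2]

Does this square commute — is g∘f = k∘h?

Answer: COMMUTES

Derivation:
Along f;g (path 1):
  0 f→2 g→3
  1 f→3 g→2
  2 f→2 g→3
  3 f→4 g→2
  result₁ = [0↦3 1↦2 2↦3 3↦2]
Along h;k (path 2):
  0 h→0 k→3
  1 h→4 k→2
  2 h→3 k→3
  3 h→4 k→2
  result₂ = [0↦3 1↦2 2↦3 3↦2]
Equal? YES — commutes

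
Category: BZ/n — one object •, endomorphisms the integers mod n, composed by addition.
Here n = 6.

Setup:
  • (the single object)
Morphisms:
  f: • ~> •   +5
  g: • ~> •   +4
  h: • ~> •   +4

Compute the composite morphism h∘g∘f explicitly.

  0 +5≡5 +4≡3 +4≡1  (mod 6)
composite: +1

Answer: +1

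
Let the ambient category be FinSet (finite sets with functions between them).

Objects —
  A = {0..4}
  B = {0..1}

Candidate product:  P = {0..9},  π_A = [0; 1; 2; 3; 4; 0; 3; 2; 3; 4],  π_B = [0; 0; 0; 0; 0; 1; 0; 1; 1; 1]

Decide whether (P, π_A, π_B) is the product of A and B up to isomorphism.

|A|·|B| = 5·2 = 10;  |P| = 10
Check the pairing map k ↦ (π_A(k), π_B(k)):
  0 : (0,0)
  1 : (1,0)
  2 : (2,0)
  3 : (3,0)
  4 : (4,0)
  5 : (0,1)
  6 : (3,0)  ✗ repeats pair of k=3
  7 : (2,1)
  8 : (3,1)
  9 : (4,1)
distinct pairs in image: 9 / 10 needed
  → (3,0) hit at k=3 and k=6

Answer: NOT A VALID PRODUCT — duplicate pair at indices 3,6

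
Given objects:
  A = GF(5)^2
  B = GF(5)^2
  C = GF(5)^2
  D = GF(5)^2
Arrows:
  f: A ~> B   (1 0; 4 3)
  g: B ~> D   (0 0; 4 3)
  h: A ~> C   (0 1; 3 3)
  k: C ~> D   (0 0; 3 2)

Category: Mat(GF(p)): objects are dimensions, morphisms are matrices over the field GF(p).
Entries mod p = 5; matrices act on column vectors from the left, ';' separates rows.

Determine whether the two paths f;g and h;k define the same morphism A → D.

Answer: COMMUTES

Work:
Path 1 = f;g:
  e0=[1,0] f~>[1,4] g~>[0,1]
  e1=[0,1] f~>[0,3] g~>[0,4]
  composite₁ = (0 0; 1 4)
Path 2 = h;k:
  e0=[1,0] h~>[0,3] k~>[0,1]
  e1=[0,1] h~>[1,3] k~>[0,4]
  composite₂ = (0 0; 1 4)
Equal? same morphism ✓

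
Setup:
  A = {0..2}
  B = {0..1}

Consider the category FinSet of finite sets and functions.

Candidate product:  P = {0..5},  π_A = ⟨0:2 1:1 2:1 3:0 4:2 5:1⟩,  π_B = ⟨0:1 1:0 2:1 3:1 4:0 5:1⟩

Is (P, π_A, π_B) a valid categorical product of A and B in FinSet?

Answer: NOT A VALID PRODUCT — duplicate pair at indices 5,2

Derivation:
|A|·|B| = 3·2 = 6;  |P| = 6
Check the pairing map k ↦ (π_A(k), π_B(k)):
  0 : (2,1)
  1 : (1,0)
  2 : (1,1)
  3 : (0,1)
  4 : (2,0)
  5 : (1,1)  ✗ repeats pair of k=2
distinct pairs in image: 5 / 6 needed
  → (1,1) hit at k=2 and k=5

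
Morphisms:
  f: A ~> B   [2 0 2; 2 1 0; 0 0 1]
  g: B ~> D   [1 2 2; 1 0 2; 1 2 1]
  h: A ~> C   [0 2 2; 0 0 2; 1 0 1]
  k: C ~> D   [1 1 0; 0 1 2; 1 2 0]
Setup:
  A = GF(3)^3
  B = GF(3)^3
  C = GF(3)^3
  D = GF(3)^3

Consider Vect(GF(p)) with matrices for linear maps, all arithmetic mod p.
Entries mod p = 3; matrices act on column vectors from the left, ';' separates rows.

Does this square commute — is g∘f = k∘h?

Answer: COMMUTES

Work:
Path 1 = f;g:
  e0=⟨1,0,0⟩ f~>⟨2,2,0⟩ g~>⟨0,2,0⟩
  e1=⟨0,1,0⟩ f~>⟨0,1,0⟩ g~>⟨2,0,2⟩
  e2=⟨0,0,1⟩ f~>⟨2,0,1⟩ g~>⟨1,1,0⟩
  result₁ = [0 2 1; 2 0 1; 0 2 0]
Path 2 = h;k:
  e0=⟨1,0,0⟩ h~>⟨0,0,1⟩ k~>⟨0,2,0⟩
  e1=⟨0,1,0⟩ h~>⟨2,0,0⟩ k~>⟨2,0,2⟩
  e2=⟨0,0,1⟩ h~>⟨2,2,1⟩ k~>⟨1,1,0⟩
  result₂ = [0 2 1; 2 0 1; 0 2 0]
Equal? same morphism ✓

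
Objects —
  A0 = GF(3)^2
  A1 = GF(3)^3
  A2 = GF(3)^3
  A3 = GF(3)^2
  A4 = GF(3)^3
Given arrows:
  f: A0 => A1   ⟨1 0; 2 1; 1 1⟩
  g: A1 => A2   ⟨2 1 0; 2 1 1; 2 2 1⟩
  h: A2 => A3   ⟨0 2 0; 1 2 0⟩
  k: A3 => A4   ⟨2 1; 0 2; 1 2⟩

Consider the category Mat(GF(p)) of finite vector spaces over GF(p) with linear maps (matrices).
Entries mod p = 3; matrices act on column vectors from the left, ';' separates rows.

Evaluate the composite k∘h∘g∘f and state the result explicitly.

Answer: ⟨1 1; 1 1; 2 2⟩

Derivation:
  e0=⟨1,0⟩ f=>⟨1,2,1⟩ g=>⟨1,2,1⟩ h=>⟨1,2⟩ k=>⟨1,1,2⟩
  e1=⟨0,1⟩ f=>⟨0,1,1⟩ g=>⟨1,2,0⟩ h=>⟨1,2⟩ k=>⟨1,1,2⟩
composite: ⟨1 1; 1 1; 2 2⟩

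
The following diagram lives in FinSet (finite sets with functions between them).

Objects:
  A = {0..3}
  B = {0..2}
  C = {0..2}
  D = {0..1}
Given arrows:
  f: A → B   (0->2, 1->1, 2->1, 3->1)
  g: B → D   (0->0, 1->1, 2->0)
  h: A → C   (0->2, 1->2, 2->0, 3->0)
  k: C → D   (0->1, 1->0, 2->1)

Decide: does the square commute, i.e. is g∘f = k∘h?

Answer: DOES NOT COMMUTE

Work:
Path 1 = f;g:
  0 f→2 g→0
  1 f→1 g→1
  2 f→1 g→1
  3 f→1 g→1
  composite₁ = (0->0, 1->1, 2->1, 3->1)
Path 2 = h;k:
  0 h→2 k→1
  1 h→2 k→1
  2 h→0 k→1
  3 h→0 k→1
  composite₂ = (0->1, 1->1, 2->1, 3->1)
Equal? distinct morphisms ✗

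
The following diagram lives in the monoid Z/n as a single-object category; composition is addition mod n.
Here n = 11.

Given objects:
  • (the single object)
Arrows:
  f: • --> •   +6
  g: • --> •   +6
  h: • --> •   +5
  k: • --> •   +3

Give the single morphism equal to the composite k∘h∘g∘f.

Answer: +9

Work:
  0 +6≡6 +6≡1 +5≡6 +3≡9  (mod 11)
composite: +9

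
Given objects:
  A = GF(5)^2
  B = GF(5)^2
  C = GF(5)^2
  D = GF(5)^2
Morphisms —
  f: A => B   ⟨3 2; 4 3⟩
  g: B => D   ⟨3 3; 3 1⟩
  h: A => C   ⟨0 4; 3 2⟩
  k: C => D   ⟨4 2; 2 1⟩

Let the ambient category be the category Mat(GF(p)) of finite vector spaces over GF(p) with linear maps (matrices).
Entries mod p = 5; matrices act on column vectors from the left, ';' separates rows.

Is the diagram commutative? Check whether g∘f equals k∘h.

Path 1 = f;g:
  e0=(1,0) f=>(3,4) g=>(1,3)
  e1=(0,1) f=>(2,3) g=>(0,4)
  result₁ = ⟨1 0; 3 4⟩
Path 2 = h;k:
  e0=(1,0) h=>(0,3) k=>(1,3)
  e1=(0,1) h=>(4,2) k=>(0,0)
  result₂ = ⟨1 0; 3 0⟩
Equal? differ; not commutative

Answer: DOES NOT COMMUTE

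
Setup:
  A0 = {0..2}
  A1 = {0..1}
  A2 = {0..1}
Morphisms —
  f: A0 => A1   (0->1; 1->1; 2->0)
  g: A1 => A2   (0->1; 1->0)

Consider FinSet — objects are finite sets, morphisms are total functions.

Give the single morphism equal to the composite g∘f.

Answer: (0->0; 1->0; 2->1)

Derivation:
  0 f=>1 g=>0
  1 f=>1 g=>0
  2 f=>0 g=>1
⟦path⟧: (0->0; 1->0; 2->1)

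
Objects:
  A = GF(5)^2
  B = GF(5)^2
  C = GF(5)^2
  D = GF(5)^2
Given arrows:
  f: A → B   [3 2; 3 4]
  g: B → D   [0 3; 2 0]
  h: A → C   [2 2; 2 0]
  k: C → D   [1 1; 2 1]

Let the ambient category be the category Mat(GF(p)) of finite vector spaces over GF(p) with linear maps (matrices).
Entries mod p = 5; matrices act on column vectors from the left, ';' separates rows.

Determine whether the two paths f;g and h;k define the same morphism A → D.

Along f;g (path 1):
  e0=⟨1,0⟩ f→⟨3,3⟩ g→⟨4,1⟩
  e1=⟨0,1⟩ f→⟨2,4⟩ g→⟨2,4⟩
  composite₁ = [4 2; 1 4]
Along h;k (path 2):
  e0=⟨1,0⟩ h→⟨2,2⟩ k→⟨4,1⟩
  e1=⟨0,1⟩ h→⟨2,0⟩ k→⟨2,4⟩
  composite₂ = [4 2; 1 4]
Equal? same morphism ✓

Answer: COMMUTES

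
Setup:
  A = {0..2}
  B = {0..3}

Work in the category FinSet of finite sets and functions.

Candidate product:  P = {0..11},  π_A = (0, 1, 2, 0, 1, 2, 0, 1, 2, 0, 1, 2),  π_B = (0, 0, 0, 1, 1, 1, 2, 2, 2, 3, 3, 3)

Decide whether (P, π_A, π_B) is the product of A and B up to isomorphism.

Answer: VALID PRODUCT

Trace:
|A|·|B| = 3·4 = 12;  |P| = 12
Check the pairing map k ↦ (π_A(k), π_B(k)):
  0 -> (0,0)
  1 -> (1,0)
  2 -> (2,0)
  3 -> (0,1)
  4 -> (1,1)
  5 -> (2,1)
  6 -> (0,2)
  7 -> (1,2)
  8 -> (2,2)
  9 -> (0,3)
  10 -> (1,3)
  11 -> (2,3)
distinct pairs in image: 12 / 12 needed
  → bijection onto A×B; projections well-typed.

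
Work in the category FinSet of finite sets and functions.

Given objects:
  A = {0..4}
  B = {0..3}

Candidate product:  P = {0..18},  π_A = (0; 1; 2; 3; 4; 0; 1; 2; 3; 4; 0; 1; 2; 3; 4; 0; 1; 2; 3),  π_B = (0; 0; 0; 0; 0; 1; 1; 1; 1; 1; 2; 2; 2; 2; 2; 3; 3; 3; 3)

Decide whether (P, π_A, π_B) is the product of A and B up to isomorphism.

Answer: NOT A VALID PRODUCT — |P|=19 ≠ |A|·|B|=20

Trace:
|A|·|B| = 5·4 = 20;  |P| = 19
  → cardinalities differ; no bijection possible.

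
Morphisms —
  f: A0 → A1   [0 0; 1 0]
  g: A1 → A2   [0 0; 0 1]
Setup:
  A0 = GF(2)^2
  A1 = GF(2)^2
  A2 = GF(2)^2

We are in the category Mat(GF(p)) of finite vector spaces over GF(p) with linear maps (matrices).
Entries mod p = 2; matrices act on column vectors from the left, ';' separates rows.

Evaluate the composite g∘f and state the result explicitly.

Answer: [0 0; 1 0]

Trace:
  e0=[1,0] f→[0,1] g→[0,1]
  e1=[0,1] f→[0,0] g→[0,0]
⟦path⟧: [0 0; 1 0]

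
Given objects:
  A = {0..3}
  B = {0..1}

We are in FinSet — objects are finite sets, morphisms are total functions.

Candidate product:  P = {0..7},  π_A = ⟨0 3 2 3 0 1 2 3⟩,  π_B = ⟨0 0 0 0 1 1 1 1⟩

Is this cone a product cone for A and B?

Answer: NOT A VALID PRODUCT — duplicate pair at indices 3,1

Derivation:
|A|·|B| = 4·2 = 8;  |P| = 8
Check the pairing map k ↦ (π_A(k), π_B(k)):
  0 -> (0,0)
  1 -> (3,0)
  2 -> (2,0)
  3 -> (3,0)  ✗ repeats pair of k=1
  4 -> (0,1)
  5 -> (1,1)
  6 -> (2,1)
  7 -> (3,1)
distinct pairs in image: 7 / 8 needed
  → (3,0) hit at k=1 and k=3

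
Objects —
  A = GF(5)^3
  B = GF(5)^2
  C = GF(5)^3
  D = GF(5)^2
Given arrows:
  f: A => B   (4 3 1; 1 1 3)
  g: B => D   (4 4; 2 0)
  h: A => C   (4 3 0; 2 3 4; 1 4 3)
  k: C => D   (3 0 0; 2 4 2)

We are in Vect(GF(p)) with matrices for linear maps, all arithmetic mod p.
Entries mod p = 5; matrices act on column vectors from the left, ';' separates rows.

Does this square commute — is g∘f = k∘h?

Answer: DOES NOT COMMUTE

Trace:
1) trace f;g:
  e0=⟨1,0,0⟩ f=>⟨4,1⟩ g=>⟨0,3⟩
  e1=⟨0,1,0⟩ f=>⟨3,1⟩ g=>⟨1,1⟩
  e2=⟨0,0,1⟩ f=>⟨1,3⟩ g=>⟨1,2⟩
  ⟦path⟧₁ = (0 1 1; 3 1 2)
2) trace h;k:
  e0=⟨1,0,0⟩ h=>⟨4,2,1⟩ k=>⟨2,3⟩
  e1=⟨0,1,0⟩ h=>⟨3,3,4⟩ k=>⟨4,1⟩
  e2=⟨0,0,1⟩ h=>⟨0,4,3⟩ k=>⟨0,2⟩
  ⟦path⟧₂ = (2 4 0; 3 1 2)
Equal? differ; not commutative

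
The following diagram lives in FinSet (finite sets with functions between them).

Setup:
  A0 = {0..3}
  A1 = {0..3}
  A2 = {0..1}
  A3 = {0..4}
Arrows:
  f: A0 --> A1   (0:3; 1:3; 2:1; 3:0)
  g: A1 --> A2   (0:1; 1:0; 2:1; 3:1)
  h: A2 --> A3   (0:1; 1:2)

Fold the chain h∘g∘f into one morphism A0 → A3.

  0 f-->3 g-->1 h-->2
  1 f-->3 g-->1 h-->2
  2 f-->1 g-->0 h-->1
  3 f-->0 g-->1 h-->2
⟦path⟧: (0:2; 1:2; 2:1; 3:2)

Answer: (0:2; 1:2; 2:1; 3:2)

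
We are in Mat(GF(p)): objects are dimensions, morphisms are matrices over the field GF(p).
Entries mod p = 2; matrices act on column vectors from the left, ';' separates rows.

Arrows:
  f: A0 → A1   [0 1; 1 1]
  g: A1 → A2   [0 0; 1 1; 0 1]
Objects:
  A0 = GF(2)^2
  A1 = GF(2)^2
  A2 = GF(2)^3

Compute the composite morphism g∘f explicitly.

  e0=[1,0] f→[0,1] g→[0,1,1]
  e1=[0,1] f→[1,1] g→[0,0,1]
⟦path⟧: [0 0; 1 0; 1 1]

Answer: [0 0; 1 0; 1 1]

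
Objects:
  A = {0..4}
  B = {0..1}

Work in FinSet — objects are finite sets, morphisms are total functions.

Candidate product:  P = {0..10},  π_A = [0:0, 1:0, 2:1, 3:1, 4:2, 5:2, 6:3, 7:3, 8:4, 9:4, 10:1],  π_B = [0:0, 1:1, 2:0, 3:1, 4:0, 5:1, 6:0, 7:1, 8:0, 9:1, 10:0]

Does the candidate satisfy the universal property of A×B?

|A|·|B| = 5·2 = 10;  |P| = 11
  → cardinalities differ; no bijection possible.

Answer: NOT A VALID PRODUCT — |P|=11 ≠ |A|·|B|=10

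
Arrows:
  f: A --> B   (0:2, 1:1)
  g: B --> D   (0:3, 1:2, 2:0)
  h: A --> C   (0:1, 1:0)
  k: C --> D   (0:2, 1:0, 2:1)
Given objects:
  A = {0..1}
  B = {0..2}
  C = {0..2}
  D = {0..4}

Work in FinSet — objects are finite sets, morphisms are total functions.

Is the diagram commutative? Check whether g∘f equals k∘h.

Answer: COMMUTES

Derivation:
1) trace f;g:
  0 f-->2 g-->0
  1 f-->1 g-->2
  ⟦path⟧₁ = (0:0, 1:2)
2) trace h;k:
  0 h-->1 k-->0
  1 h-->0 k-->2
  ⟦path⟧₂ = (0:0, 1:2)
Equal? YES — commutes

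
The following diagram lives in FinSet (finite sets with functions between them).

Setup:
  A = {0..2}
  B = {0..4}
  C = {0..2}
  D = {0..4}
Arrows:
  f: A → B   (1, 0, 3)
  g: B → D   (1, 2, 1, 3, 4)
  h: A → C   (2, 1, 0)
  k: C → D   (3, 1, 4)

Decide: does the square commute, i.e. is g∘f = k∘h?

1) trace f;g:
  0 f→1 g→2
  1 f→0 g→1
  2 f→3 g→3
  ⟦path⟧₁ = (2, 1, 3)
2) trace h;k:
  0 h→2 k→4
  1 h→1 k→1
  2 h→0 k→3
  ⟦path⟧₂ = (4, 1, 3)
Equal? NO — does not commute

Answer: DOES NOT COMMUTE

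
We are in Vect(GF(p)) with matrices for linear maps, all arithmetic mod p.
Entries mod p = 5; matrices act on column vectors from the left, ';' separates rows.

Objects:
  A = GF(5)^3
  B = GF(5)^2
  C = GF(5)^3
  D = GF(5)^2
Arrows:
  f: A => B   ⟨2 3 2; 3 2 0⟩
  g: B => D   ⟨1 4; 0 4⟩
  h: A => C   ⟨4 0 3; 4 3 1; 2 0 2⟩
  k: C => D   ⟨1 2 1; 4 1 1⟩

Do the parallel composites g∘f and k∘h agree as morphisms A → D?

1) trace f;g:
  e0=(1,0,0) f=>(2,3) g=>(4,2)
  e1=(0,1,0) f=>(3,2) g=>(1,3)
  e2=(0,0,1) f=>(2,0) g=>(2,0)
  composite₁ = ⟨4 1 2; 2 3 0⟩
2) trace h;k:
  e0=(1,0,0) h=>(4,4,2) k=>(4,2)
  e1=(0,1,0) h=>(0,3,0) k=>(1,3)
  e2=(0,0,1) h=>(3,1,2) k=>(2,0)
  composite₂ = ⟨4 1 2; 2 3 0⟩
Equal? equal; square commutes

Answer: COMMUTES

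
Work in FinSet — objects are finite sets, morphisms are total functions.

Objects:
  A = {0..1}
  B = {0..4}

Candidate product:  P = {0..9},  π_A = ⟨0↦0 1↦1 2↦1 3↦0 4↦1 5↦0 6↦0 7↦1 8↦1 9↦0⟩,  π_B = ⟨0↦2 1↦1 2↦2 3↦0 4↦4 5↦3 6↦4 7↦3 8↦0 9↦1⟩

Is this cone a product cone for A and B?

|A|·|B| = 2·5 = 10;  |P| = 10
Check the pairing map k ↦ (π_A(k), π_B(k)):
  0 ↦ (0,2)
  1 ↦ (1,1)
  2 ↦ (1,2)
  3 ↦ (0,0)
  4 ↦ (1,4)
  5 ↦ (0,3)
  6 ↦ (0,4)
  7 ↦ (1,3)
  8 ↦ (1,0)
  9 ↦ (0,1)
distinct pairs in image: 10 / 10 needed
  → bijection onto A×B; projections well-typed.

Answer: VALID PRODUCT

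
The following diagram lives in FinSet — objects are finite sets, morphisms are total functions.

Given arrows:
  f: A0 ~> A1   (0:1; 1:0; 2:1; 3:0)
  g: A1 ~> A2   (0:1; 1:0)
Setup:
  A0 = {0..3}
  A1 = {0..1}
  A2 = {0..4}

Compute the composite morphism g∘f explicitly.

  0 f~>1 g~>0
  1 f~>0 g~>1
  2 f~>1 g~>0
  3 f~>0 g~>1
composite: (0:0; 1:1; 2:0; 3:1)

Answer: (0:0; 1:1; 2:0; 3:1)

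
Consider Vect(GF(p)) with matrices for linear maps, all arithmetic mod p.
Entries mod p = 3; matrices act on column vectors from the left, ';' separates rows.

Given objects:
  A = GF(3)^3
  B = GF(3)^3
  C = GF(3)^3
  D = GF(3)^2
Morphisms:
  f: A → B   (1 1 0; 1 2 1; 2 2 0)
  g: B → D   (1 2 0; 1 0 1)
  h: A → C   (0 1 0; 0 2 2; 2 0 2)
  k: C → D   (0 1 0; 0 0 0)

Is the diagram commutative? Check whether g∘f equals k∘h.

Answer: COMMUTES

Work:
Along f;g (path 1):
  e0=(1,0,0) f→(1,1,2) g→(0,0)
  e1=(0,1,0) f→(1,2,2) g→(2,0)
  e2=(0,0,1) f→(0,1,0) g→(2,0)
  ⟦path⟧₁ = (0 2 2; 0 0 0)
Along h;k (path 2):
  e0=(1,0,0) h→(0,0,2) k→(0,0)
  e1=(0,1,0) h→(1,2,0) k→(2,0)
  e2=(0,0,1) h→(0,2,2) k→(2,0)
  ⟦path⟧₂ = (0 2 2; 0 0 0)
Equal? same morphism ✓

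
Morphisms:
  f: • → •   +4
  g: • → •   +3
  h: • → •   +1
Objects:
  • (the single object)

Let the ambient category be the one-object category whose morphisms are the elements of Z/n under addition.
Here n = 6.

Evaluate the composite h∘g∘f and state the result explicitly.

Answer: +2

Work:
  0 +4≡4 +3≡1 +1≡2  (mod 6)
⟦path⟧: +2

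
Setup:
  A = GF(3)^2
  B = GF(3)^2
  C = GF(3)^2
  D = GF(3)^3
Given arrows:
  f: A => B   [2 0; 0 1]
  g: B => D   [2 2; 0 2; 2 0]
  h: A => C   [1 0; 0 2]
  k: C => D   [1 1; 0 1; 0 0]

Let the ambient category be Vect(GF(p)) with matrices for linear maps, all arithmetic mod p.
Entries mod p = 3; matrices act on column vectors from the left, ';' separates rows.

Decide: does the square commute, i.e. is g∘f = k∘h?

Answer: DOES NOT COMMUTE

Work:
1) trace f;g:
  e0=⟨1,0⟩ f=>⟨2,0⟩ g=>⟨1,0,1⟩
  e1=⟨0,1⟩ f=>⟨0,1⟩ g=>⟨2,2,0⟩
  result₁ = [1 2; 0 2; 1 0]
2) trace h;k:
  e0=⟨1,0⟩ h=>⟨1,0⟩ k=>⟨1,0,0⟩
  e1=⟨0,1⟩ h=>⟨0,2⟩ k=>⟨2,2,0⟩
  result₂ = [1 2; 0 2; 0 0]
Equal? NO — does not commute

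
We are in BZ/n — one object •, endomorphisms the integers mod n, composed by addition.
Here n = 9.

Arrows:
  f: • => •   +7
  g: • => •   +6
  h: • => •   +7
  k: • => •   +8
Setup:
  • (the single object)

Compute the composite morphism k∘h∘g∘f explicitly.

Answer: +1

Work:
  0 +7≡7 +6≡4 +7≡2 +8≡1  (mod 9)
⟦path⟧: +1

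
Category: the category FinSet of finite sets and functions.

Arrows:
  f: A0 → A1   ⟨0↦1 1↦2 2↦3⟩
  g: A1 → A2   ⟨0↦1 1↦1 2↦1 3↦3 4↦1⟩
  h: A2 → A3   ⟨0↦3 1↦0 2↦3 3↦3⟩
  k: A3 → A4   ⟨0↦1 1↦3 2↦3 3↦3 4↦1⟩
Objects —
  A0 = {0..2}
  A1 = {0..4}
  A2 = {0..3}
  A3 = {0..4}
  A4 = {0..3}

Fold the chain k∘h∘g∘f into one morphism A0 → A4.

  0 f→1 g→1 h→0 k→1
  1 f→2 g→1 h→0 k→1
  2 f→3 g→3 h→3 k→3
composite: ⟨0↦1 1↦1 2↦3⟩

Answer: ⟨0↦1 1↦1 2↦3⟩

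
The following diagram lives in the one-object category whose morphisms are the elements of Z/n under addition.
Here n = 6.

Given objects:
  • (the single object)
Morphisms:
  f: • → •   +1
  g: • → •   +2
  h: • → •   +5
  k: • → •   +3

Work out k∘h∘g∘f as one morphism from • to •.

Answer: +5

Trace:
  0 +1≡1 +2≡3 +5≡2 +3≡5  (mod 6)
composite: +5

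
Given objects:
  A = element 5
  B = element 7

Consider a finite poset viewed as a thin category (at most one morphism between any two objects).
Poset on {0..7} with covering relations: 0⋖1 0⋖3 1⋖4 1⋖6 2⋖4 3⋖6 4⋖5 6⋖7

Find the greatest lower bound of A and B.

Answer: A∧B = 1

Work:
Lower bounds of A=5 and B=7: {0,1}
  0 ≤ 1
  1 ≤ 1
glb = 1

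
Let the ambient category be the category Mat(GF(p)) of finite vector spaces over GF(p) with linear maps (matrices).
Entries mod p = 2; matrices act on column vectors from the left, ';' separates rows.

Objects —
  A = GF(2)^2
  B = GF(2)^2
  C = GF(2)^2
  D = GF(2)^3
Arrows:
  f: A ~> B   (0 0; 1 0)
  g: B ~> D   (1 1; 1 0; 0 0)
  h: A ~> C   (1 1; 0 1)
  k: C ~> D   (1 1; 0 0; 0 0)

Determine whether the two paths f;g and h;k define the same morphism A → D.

Along f;g (path 1):
  e0=(1,0) f~>(0,1) g~>(1,0,0)
  e1=(0,1) f~>(0,0) g~>(0,0,0)
  ⟦path⟧₁ = (1 0; 0 0; 0 0)
Along h;k (path 2):
  e0=(1,0) h~>(1,0) k~>(1,0,0)
  e1=(0,1) h~>(1,1) k~>(0,0,0)
  ⟦path⟧₂ = (1 0; 0 0; 0 0)
Equal? equal; square commutes

Answer: COMMUTES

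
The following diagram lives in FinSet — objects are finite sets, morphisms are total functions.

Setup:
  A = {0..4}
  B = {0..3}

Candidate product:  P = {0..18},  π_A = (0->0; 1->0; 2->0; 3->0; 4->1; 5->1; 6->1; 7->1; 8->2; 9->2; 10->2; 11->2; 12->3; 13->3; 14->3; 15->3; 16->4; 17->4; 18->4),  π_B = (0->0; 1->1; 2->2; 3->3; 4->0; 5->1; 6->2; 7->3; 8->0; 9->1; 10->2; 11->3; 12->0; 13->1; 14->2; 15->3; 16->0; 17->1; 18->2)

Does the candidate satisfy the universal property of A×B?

Answer: NOT A VALID PRODUCT — |P|=19 ≠ |A|·|B|=20

Work:
|A|·|B| = 5·4 = 20;  |P| = 19
  → cardinalities differ; no bijection possible.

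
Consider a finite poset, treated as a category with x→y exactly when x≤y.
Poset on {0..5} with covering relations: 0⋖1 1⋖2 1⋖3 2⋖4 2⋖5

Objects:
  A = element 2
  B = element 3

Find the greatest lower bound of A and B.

Lower bounds of A=2 and B=3: {0,1}
  0 ≤ 1
  1 ≤ 1
glb = 1

Answer: A∧B = 1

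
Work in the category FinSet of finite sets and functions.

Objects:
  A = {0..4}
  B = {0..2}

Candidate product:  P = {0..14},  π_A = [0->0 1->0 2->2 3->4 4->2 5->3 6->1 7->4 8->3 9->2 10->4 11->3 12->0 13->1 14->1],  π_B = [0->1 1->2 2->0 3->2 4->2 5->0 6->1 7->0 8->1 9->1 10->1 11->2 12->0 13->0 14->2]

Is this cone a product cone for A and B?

Answer: VALID PRODUCT

Trace:
|A|·|B| = 5·3 = 15;  |P| = 15
Check the pairing map k ↦ (π_A(k), π_B(k)):
  0 -> (0,1)
  1 -> (0,2)
  2 -> (2,0)
  3 -> (4,2)
  4 -> (2,2)
  5 -> (3,0)
  6 -> (1,1)
  7 -> (4,0)
  8 -> (3,1)
  9 -> (2,1)
  10 -> (4,1)
  11 -> (3,2)
  12 -> (0,0)
  13 -> (1,0)
  14 -> (1,2)
distinct pairs in image: 15 / 15 needed
  → bijection onto A×B; projections well-typed.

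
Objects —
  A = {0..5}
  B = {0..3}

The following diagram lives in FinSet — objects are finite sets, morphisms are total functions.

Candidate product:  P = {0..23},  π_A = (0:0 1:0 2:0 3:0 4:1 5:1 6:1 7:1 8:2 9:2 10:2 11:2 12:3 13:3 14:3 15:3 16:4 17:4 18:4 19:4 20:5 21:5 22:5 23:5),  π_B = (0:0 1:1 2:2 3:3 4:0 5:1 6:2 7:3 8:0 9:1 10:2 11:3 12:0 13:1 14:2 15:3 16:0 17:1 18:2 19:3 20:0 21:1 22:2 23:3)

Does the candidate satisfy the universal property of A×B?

|A|·|B| = 6·4 = 24;  |P| = 24
Check the pairing map k ↦ (π_A(k), π_B(k)):
  0 : (0,0)
  1 : (0,1)
  2 : (0,2)
  3 : (0,3)
  4 : (1,0)
  5 : (1,1)
  6 : (1,2)
  7 : (1,3)
  8 : (2,0)
  9 : (2,1)
  10 : (2,2)
  11 : (2,3)
  12 : (3,0)
  13 : (3,1)
  14 : (3,2)
  15 : (3,3)
  16 : (4,0)
  17 : (4,1)
  18 : (4,2)
  19 : (4,3)
  20 : (5,0)
  21 : (5,1)
  22 : (5,2)
  23 : (5,3)
distinct pairs in image: 24 / 24 needed
  → bijection onto A×B; projections well-typed.

Answer: VALID PRODUCT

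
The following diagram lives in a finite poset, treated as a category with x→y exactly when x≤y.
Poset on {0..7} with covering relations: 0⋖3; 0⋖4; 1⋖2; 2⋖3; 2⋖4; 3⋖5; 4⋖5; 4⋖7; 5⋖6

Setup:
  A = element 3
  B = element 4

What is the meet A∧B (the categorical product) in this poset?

Answer: NO MEET EXISTS

Derivation:
{x : x⊑A ∧ x⊑B} = {0,1,2}  (A=3, B=4)
  maximal lower bounds 0 and 2 are incomparable: neither 0⊑2 nor 2⊑0
→ no greatest lower bound exists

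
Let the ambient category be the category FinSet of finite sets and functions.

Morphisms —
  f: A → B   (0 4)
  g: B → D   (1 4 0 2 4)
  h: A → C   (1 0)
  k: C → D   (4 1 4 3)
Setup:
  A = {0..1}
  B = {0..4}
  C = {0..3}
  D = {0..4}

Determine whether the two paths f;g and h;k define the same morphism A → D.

Answer: COMMUTES

Derivation:
Path 1 = f;g:
  0 f→0 g→1
  1 f→4 g→4
  composite₁ = (1 4)
Path 2 = h;k:
  0 h→1 k→1
  1 h→0 k→4
  composite₂ = (1 4)
Equal? equal; square commutes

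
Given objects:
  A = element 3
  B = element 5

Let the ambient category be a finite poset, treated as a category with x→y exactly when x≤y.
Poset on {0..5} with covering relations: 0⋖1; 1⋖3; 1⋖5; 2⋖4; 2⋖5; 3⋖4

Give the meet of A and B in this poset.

Answer: A∧B = 1

Trace:
{x : x≤A ∧ x≤B} = {0,1}  (A=3, B=5)
  0 ≤ 1
  1 ≤ 1
glb = 1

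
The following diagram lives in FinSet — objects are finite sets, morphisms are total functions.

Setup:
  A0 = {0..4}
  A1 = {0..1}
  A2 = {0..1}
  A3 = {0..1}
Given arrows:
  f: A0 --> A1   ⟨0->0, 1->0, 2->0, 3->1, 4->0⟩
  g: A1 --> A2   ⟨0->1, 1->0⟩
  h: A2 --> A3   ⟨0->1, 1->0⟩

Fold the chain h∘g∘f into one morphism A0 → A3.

Answer: ⟨0->0, 1->0, 2->0, 3->1, 4->0⟩

Derivation:
  0 f-->0 g-->1 h-->0
  1 f-->0 g-->1 h-->0
  2 f-->0 g-->1 h-->0
  3 f-->1 g-->0 h-->1
  4 f-->0 g-->1 h-->0
composite: ⟨0->0, 1->0, 2->0, 3->1, 4->0⟩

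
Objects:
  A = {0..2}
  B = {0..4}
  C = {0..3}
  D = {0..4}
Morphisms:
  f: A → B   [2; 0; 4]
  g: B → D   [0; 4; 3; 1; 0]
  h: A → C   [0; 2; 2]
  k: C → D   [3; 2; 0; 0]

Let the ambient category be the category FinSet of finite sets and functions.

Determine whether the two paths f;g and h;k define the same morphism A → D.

Along f;g (path 1):
  0 f→2 g→3
  1 f→0 g→0
  2 f→4 g→0
  composite₁ = [3; 0; 0]
Along h;k (path 2):
  0 h→0 k→3
  1 h→2 k→0
  2 h→2 k→0
  composite₂ = [3; 0; 0]
Equal? same morphism ✓

Answer: COMMUTES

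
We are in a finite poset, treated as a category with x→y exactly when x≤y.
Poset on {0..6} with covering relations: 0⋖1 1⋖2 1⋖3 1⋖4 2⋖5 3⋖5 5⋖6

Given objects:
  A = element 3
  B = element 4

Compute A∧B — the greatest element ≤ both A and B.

Answer: A∧B = 1

Trace:
Common predecessors of 3,4: {0,1}
  0 ⊑ 1
  1 ⊑ 1
glb = 1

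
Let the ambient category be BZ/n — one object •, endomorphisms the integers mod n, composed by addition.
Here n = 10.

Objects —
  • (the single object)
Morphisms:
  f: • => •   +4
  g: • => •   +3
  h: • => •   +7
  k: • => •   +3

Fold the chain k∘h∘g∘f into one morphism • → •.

Answer: +7

Trace:
  0 +4≡4 +3≡7 +7≡4 +3≡7  (mod 10)
result: +7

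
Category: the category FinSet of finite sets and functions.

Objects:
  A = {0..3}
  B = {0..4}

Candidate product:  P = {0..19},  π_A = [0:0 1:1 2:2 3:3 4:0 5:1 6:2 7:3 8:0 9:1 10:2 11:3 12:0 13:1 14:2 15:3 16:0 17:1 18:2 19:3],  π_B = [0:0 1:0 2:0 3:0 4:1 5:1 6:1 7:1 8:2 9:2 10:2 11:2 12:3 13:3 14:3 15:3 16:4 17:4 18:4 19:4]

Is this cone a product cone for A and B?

Answer: VALID PRODUCT

Derivation:
|A|·|B| = 4·5 = 20;  |P| = 20
Check the pairing map k ↦ (π_A(k), π_B(k)):
  0 : (0,0)
  1 : (1,0)
  2 : (2,0)
  3 : (3,0)
  4 : (0,1)
  5 : (1,1)
  6 : (2,1)
  7 : (3,1)
  8 : (0,2)
  9 : (1,2)
  10 : (2,2)
  11 : (3,2)
  12 : (0,3)
  13 : (1,3)
  14 : (2,3)
  15 : (3,3)
  16 : (0,4)
  17 : (1,4)
  18 : (2,4)
  19 : (3,4)
distinct pairs in image: 20 / 20 needed
  → bijection onto A×B; projections well-typed.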